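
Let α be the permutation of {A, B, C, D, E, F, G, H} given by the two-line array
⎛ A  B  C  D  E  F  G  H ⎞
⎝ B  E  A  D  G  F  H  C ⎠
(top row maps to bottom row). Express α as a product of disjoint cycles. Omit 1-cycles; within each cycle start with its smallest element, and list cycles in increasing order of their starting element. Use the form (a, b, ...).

(A, B, E, G, H, C)

Start at A and follow images: A → B → E → G → H → C → A, giving the cycle (A, B, E, G, H, C).
Repeating from the next unused element and collecting all non-trivial cycles gives (A, B, E, G, H, C).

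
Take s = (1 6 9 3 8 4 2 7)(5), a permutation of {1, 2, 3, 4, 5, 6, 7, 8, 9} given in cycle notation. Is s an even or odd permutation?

odd

The cycle lengths are 8, 1.
A cycle of length ℓ contributes ℓ−1 transpositions, so s is a product of 7 transpositions — odd.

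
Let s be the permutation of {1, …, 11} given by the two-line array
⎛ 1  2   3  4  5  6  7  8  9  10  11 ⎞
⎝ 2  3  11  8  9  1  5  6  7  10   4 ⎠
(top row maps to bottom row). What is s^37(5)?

9

Tracing 5 → 9 → … returns to 5 after 3 steps, so 5 lies in a 3-cycle (5 9 7).
Since the cycle has length 3, s^37 acts on it the same as s^1 (37 mod 3 = 1).
Advancing 1 step from 5: 5 → 9.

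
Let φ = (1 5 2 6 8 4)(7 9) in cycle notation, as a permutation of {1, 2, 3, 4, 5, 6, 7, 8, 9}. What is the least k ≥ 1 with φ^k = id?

The cycle type of φ is (6, 2, 1).
The order is lcm(6, 2) = 6.

6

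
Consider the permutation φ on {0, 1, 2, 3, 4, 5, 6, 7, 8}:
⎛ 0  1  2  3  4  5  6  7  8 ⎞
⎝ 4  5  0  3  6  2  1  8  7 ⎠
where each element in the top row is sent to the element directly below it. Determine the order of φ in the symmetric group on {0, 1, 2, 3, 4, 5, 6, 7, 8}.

The disjoint-cycle form of φ has cycle lengths 6, 2, 1.
Since disjoint cycles commute, ord(φ) = lcm(6, 2) = 6.

6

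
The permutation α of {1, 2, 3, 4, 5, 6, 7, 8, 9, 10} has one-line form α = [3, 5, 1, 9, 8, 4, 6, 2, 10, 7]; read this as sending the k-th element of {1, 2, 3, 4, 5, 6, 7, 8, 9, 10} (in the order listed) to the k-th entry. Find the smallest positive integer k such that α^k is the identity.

Decomposing into disjoint cycles gives cycle lengths 5, 3, 2.
The order is lcm(5, 3, 2) = 30.

30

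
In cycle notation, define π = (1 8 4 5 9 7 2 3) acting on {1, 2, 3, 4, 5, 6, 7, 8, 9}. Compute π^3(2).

2 lies in the 8-cycle (1 8 4 5 9 7 2 3).
Stepping 3 places around the cycle: 2 → 3 → 1 → 8.

8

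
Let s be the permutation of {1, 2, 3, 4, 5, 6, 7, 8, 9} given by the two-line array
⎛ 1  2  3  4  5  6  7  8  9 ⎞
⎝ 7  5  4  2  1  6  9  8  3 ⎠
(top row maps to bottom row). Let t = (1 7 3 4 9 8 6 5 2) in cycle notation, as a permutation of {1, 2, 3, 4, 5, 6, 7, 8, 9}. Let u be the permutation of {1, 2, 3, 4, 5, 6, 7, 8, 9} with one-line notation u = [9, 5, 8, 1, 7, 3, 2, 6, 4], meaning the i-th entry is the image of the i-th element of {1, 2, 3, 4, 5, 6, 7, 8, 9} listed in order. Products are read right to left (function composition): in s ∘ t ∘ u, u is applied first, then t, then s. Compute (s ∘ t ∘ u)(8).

1

(s ∘ t ∘ u)(8) = s(t(u(8))). u(8) = 6, then t(6) = 5, then s(5) = 1, so the result is 1.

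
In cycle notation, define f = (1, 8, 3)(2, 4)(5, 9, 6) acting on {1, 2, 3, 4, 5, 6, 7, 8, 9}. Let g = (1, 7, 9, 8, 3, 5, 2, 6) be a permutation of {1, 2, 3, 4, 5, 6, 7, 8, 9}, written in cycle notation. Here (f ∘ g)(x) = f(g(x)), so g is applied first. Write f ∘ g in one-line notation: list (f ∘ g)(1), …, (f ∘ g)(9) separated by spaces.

Chase each element through g then f: 1 → 7 → 7; 2 → 6 → 5; 3 → 5 → 9; 4 → 4 → 2; 5 → 2 → 4; 6 → 1 → 8; 7 → 9 → 6; 8 → 3 → 1; 9 → 8 → 3.
Collecting the images, f ∘ g = [7 5 9 2 4 8 6 1 3].

7 5 9 2 4 8 6 1 3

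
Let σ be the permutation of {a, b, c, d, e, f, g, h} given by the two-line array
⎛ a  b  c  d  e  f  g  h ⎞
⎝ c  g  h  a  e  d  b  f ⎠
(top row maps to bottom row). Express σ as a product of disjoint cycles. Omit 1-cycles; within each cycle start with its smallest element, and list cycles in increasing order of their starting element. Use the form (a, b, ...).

Start at a and follow images: a → c → h → f → d → a, giving the cycle (a, c, h, f, d).
Continuing from each remaining unvisited element yields (a, c, h, f, d)(b, g).

(a, c, h, f, d)(b, g)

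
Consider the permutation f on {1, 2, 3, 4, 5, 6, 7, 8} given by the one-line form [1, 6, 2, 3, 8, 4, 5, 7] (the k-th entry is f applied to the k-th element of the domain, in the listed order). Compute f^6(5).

Tracing 5 → 8 → … returns to 5 after 3 steps, so 5 lies in a 3-cycle (5 8 7).
Since the cycle has length 3, f^6 acts on it the same as f^0 (6 mod 3 = 0).
So f^6(5) = 5.

5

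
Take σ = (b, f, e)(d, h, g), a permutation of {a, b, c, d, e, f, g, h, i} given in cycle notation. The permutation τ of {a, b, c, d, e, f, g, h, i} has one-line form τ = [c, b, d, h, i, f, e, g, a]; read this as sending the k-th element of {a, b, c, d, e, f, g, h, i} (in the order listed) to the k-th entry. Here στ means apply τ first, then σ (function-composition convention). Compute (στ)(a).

First apply τ: τ(a) = c, then σ(c) = c. Thus (στ)(a) = c.

c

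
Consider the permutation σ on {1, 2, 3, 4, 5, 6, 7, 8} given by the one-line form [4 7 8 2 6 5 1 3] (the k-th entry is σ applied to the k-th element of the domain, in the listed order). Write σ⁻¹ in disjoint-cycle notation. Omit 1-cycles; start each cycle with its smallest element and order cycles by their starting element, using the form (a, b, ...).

The cycle decomposition of σ is (1, 4, 2, 7)(3, 8)(5, 6).
Reversing each cycle (and rotating so the smallest element leads) gives σ⁻¹ = (1, 7, 2, 4)(3, 8)(5, 6).

(1, 7, 2, 4)(3, 8)(5, 6)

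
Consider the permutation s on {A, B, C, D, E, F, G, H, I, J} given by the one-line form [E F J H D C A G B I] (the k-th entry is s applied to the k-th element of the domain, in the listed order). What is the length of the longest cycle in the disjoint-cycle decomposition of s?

5

Decomposing into disjoint cycles gives (A E D H G)(B F C J I); the longest has length 5.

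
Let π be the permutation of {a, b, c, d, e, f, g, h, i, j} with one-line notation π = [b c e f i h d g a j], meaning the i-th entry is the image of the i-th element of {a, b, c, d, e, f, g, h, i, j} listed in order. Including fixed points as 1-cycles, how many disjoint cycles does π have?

The cycle decomposition is (a, b, c, e, i)(d, f, h, g)(j), which has 3 cycles (counting 1-cycles).

3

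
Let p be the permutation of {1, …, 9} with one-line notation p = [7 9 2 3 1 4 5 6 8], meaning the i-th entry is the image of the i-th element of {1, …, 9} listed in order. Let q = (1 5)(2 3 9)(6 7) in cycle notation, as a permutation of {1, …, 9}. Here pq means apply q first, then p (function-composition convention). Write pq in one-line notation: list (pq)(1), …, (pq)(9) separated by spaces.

(pq)(x) = p(q(x)). Computing each image: p(q(1)) = p(5) = 1, p(q(2)) = p(3) = 2, p(q(3)) = p(9) = 8, p(q(4)) = p(4) = 3, p(q(5)) = p(1) = 7, p(q(6)) = p(7) = 5, p(q(7)) = p(6) = 4, p(q(8)) = p(8) = 6, p(q(9)) = p(2) = 9.
Hence pq = [1 2 8 3 7 5 4 6 9].

1 2 8 3 7 5 4 6 9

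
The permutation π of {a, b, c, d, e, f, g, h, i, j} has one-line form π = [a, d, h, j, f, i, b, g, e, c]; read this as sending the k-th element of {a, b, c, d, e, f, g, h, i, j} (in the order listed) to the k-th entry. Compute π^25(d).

j

Tracing d → j → … returns to d after 6 steps, so d lies in a 6-cycle (b d j c h g).
On a 6-cycle, π^6 is the identity, so π^25 = π^1 there (25 ≡ 1 mod 6).
Advancing 1 step from d: d → j.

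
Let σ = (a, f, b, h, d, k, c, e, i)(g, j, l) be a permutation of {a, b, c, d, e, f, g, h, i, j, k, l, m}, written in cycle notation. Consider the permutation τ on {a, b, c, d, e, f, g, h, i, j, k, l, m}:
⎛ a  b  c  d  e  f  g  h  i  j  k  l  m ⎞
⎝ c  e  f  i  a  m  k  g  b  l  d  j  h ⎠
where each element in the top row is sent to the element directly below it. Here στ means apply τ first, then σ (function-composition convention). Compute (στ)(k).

k

(στ)(k) = σ(τ(k)). τ(k) = d, then σ(d) = k. So (στ)(k) = k.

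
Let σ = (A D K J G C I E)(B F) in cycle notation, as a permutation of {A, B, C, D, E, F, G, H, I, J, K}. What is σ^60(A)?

A lies in the 8-cycle (A D K J G C I E).
On an 8-cycle, σ^8 is the identity, so σ^60 = σ^4 there (60 ≡ 4 mod 8).
Advancing 4 steps from A: A → D → K → J → G.

G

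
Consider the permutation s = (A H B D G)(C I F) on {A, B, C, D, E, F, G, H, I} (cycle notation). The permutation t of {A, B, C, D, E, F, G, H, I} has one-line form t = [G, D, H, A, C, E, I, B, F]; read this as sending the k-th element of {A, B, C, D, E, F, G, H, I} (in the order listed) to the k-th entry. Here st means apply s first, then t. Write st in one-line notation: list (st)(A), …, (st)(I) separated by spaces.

B A F I C H G D E

(st)(x) = t(s(x)). Computing each image: t(s(A)) = t(H) = B, t(s(B)) = t(D) = A, t(s(C)) = t(I) = F, t(s(D)) = t(G) = I, t(s(E)) = t(E) = C, t(s(F)) = t(C) = H, t(s(G)) = t(A) = G, t(s(H)) = t(B) = D, t(s(I)) = t(F) = E.
Hence st = [B A F I C H G D E].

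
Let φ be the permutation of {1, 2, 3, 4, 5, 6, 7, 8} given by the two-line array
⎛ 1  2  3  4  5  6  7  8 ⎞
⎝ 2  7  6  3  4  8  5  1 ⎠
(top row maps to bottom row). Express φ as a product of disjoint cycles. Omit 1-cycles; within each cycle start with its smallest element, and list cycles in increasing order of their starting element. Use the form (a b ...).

Start at 1 and follow images: 1 → 2 → 7 → 5 → 4 → 3 → 6 → 8 → 1, giving the cycle (1 2 7 5 4 3 6 8).
Repeating from the next unused element and collecting all non-trivial cycles gives (1 2 7 5 4 3 6 8).

(1 2 7 5 4 3 6 8)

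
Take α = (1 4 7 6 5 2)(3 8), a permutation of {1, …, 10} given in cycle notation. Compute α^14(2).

2 lies in the 6-cycle (1 4 7 6 5 2).
Powers repeat with period 6 on this cycle, and 14 mod 6 = 2, so α^14(2) = α^2(2).
Stepping 2 places around the cycle: 2 → 1 → 4.

4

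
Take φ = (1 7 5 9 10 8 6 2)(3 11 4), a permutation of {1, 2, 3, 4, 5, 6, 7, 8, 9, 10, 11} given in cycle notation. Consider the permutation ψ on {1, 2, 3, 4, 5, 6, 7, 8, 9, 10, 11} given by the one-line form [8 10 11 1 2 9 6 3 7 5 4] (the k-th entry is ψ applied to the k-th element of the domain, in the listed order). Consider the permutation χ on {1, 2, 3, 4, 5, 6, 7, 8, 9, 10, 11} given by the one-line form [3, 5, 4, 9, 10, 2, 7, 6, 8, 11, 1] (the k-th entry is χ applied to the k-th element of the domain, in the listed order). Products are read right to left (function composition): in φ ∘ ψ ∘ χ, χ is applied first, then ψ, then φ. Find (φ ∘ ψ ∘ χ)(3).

7

Chase 3: χ(3) = 4; ψ(4) = 1; φ(1) = 7. Hence (φ ∘ ψ ∘ χ)(3) = 7.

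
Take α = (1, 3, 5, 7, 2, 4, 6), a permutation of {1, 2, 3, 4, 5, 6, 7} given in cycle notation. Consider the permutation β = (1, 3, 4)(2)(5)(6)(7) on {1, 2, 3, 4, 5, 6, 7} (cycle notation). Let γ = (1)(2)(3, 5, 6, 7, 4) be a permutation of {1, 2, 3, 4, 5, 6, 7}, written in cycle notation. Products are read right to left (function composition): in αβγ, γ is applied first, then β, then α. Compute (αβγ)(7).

Apply the permutations in order: γ(7) = 4, then β(4) = 1, then α(1) = 3. So (αβγ)(7) = 3.

3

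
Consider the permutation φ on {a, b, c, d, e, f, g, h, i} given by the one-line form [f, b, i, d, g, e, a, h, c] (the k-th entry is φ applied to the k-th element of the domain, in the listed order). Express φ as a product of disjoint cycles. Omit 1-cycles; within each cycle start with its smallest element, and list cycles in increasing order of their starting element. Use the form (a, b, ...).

(a, f, e, g)(c, i)

Iterating φ from a gives a → f → e → g → a; that is the 4-cycle (a, f, e, g).
Repeating from the next unused element and collecting all non-trivial cycles gives (a, f, e, g)(c, i).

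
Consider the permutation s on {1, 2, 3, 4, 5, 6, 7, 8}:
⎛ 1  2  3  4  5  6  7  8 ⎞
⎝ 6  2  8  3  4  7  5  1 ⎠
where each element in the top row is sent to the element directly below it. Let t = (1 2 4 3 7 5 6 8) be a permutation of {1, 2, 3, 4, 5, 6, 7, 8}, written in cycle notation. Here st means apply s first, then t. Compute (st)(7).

s(7) = 5, then t(5) = 6; composing gives (st)(7) = 6.

6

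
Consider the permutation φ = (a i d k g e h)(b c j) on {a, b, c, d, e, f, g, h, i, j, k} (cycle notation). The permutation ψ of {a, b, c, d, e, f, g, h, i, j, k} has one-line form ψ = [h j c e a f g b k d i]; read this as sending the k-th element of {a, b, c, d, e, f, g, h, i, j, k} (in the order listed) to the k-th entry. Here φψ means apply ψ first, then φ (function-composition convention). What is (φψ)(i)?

g

(φψ)(i) = φ(ψ(i)). ψ(i) = k, then φ(k) = g. So (φψ)(i) = g.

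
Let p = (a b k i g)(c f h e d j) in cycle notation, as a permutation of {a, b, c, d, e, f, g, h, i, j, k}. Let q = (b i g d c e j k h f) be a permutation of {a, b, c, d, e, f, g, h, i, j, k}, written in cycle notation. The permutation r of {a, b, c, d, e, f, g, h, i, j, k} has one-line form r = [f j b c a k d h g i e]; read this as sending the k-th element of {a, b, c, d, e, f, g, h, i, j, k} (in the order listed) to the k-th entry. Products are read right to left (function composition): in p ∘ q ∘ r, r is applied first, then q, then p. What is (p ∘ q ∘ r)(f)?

e

(p ∘ q ∘ r)(f) = p(q(r(f))). r(f) = k, then q(k) = h, then p(h) = e, so the result is e.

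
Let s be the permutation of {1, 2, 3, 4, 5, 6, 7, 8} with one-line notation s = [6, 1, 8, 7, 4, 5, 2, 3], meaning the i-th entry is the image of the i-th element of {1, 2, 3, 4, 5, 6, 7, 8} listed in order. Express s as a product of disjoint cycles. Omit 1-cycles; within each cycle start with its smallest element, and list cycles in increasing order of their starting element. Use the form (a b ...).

(1 6 5 4 7 2)(3 8)

Iterating s from 1 gives 1 → 6 → 5 → 4 → 7 → 2 → 1; that is the 6-cycle (1 6 5 4 7 2).
Repeating from the next unused element and collecting all non-trivial cycles gives (1 6 5 4 7 2)(3 8).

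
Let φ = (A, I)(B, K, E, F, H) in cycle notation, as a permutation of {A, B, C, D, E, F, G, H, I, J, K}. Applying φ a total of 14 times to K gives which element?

B

K lies in the 5-cycle (B, K, E, F, H).
Since the cycle has length 5, φ^14 acts on it the same as φ^4 (14 mod 5 = 4).
Advancing 4 steps from K: K → E → F → H → B.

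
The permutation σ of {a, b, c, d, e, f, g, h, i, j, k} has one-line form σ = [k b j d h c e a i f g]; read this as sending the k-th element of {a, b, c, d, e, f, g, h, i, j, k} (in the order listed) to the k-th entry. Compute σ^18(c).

Tracing c → j → … returns to c after 3 steps, so c lies in a 3-cycle (c j f).
Powers repeat with period 3 on this cycle, and 18 mod 3 = 0, so σ^18(c) = σ^0(c).
So σ^18(c) = c.

c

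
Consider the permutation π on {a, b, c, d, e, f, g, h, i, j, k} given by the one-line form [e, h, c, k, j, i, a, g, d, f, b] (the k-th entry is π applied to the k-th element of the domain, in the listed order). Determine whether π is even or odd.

In disjoint-cycle form the cycle lengths are 10, 1.
A cycle is odd iff its length is even; π has 1 even-length cycle, so sgn(π) = (−1)^1 and π is odd.

odd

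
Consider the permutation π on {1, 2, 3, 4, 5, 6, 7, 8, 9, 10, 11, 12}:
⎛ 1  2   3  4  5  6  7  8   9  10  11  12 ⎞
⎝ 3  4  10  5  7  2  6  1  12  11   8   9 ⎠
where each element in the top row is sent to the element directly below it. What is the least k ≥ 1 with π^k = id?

The disjoint-cycle form of π has cycle lengths 5, 5, 2.
The order of π is the least common multiple of its cycle lengths: lcm(5, 5, 2) = 10.

10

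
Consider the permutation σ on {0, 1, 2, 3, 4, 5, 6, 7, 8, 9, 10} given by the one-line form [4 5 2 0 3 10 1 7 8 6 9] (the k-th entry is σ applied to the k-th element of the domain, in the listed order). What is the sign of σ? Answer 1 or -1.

In disjoint-cycle form the cycle lengths are 5, 3, 1, 1, 1.
A cycle of length ℓ contributes ℓ−1 transpositions, so σ is a product of 4 + 2 = 6 transpositions — even.

1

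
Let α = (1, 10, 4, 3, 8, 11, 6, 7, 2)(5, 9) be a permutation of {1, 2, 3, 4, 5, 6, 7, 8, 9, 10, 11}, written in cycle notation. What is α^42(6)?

3

6 lies in the 9-cycle (1, 10, 4, 3, 8, 11, 6, 7, 2).
Since the cycle has length 9, α^42 acts on it the same as α^6 (42 mod 9 = 6).
Advancing 6 steps from 6: 6 → 7 → 2 → 1 → 10 → 4 → 3.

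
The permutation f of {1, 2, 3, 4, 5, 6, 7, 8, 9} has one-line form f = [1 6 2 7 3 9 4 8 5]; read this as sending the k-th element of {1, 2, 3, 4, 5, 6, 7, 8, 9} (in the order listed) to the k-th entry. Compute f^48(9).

2

Tracing 9 → 5 → … returns to 9 after 5 steps, so 9 lies in a 5-cycle (2 6 9 5 3).
Powers repeat with period 5 on this cycle, and 48 mod 5 = 3, so f^48(9) = f^3(9).
Stepping 3 places around the cycle: 9 → 5 → 3 → 2.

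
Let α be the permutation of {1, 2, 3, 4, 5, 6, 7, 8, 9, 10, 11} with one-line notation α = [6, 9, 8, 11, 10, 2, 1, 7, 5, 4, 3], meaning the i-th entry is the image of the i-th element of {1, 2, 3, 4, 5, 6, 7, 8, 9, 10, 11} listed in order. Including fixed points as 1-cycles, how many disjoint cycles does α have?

1

The cycle decomposition is (1, 6, 2, 9, 5, 10, 4, 11, 3, 8, 7), which has 1 cycle (counting 1-cycles).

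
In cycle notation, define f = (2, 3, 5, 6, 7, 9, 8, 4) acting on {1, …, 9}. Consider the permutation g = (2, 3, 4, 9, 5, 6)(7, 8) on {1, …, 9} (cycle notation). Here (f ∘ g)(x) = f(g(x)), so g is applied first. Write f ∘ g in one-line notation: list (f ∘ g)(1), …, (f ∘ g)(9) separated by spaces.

For each element, apply g then f: 1 → 1 → 1; 2 → 3 → 5; 3 → 4 → 2; 4 → 9 → 8; 5 → 6 → 7; 6 → 2 → 3; 7 → 8 → 4; 8 → 7 → 9; 9 → 5 → 6.
So f ∘ g in one-line form is 1 5 2 8 7 3 4 9 6.

1 5 2 8 7 3 4 9 6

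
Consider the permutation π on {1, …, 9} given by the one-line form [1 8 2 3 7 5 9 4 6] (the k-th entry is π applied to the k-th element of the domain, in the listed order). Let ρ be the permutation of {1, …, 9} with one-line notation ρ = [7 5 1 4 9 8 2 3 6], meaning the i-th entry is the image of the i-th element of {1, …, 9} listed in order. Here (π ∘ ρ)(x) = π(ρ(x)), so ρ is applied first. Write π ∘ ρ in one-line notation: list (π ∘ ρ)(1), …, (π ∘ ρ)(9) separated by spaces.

(π ∘ ρ)(x) = π(ρ(x)). Computing each image: π(ρ(1)) = π(7) = 9, π(ρ(2)) = π(5) = 7, π(ρ(3)) = π(1) = 1, π(ρ(4)) = π(4) = 3, π(ρ(5)) = π(9) = 6, π(ρ(6)) = π(8) = 4, π(ρ(7)) = π(2) = 8, π(ρ(8)) = π(3) = 2, π(ρ(9)) = π(6) = 5.
Hence π ∘ ρ = [9 7 1 3 6 4 8 2 5].

9 7 1 3 6 4 8 2 5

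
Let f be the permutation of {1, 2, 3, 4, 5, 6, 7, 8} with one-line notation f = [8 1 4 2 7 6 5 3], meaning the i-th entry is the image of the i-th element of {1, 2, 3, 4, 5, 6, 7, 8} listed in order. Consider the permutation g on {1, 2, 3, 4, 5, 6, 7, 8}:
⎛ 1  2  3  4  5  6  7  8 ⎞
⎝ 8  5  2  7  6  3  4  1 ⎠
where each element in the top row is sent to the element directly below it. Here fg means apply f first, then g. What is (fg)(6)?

(fg)(6) = g(f(6)). f(6) = 6, then g(6) = 3. So (fg)(6) = 3.

3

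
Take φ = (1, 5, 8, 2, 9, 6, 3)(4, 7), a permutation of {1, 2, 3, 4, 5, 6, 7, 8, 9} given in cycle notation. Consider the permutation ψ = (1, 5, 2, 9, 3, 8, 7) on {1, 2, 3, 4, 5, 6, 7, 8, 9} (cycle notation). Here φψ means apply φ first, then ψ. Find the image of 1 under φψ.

First apply φ: φ(1) = 5, then ψ(5) = 2. Thus (φψ)(1) = 2.

2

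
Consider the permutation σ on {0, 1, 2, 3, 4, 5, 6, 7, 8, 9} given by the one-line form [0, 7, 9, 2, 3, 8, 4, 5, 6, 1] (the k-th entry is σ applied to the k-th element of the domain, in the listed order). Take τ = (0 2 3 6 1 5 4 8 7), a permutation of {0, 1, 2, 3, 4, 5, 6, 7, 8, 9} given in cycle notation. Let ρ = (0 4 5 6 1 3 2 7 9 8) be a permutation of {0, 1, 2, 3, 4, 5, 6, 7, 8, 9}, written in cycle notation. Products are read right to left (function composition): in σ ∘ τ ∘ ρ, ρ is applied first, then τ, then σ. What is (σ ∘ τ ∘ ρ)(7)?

1

Apply the permutations in order: ρ(7) = 9, then τ(9) = 9, then σ(9) = 1. So (σ ∘ τ ∘ ρ)(7) = 1.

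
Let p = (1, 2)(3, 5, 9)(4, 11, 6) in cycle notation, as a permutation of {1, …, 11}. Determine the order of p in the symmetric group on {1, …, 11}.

6

The cycle type of p is (3, 3, 2, 1, 1, 1).
The order is lcm(3, 3, 2) = 6.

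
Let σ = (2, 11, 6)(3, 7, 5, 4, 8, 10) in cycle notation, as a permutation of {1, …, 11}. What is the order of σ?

6

The cycle type of σ is (6, 3, 1, 1).
The order is lcm(6, 3) = 6.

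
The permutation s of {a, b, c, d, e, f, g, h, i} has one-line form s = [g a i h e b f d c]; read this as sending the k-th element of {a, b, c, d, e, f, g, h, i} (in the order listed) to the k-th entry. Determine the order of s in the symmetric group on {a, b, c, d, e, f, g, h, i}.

Writing s as disjoint cycles, the cycle lengths are 4, 2, 2, 1.
Since disjoint cycles commute, ord(s) = lcm(4, 2, 2) = 4.

4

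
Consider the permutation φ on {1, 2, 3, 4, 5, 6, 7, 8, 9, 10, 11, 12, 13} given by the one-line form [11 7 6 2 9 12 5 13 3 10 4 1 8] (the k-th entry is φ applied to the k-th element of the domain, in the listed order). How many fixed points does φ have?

1

The fixed points (elements with φ(x) = x) are {10}, so there is 1.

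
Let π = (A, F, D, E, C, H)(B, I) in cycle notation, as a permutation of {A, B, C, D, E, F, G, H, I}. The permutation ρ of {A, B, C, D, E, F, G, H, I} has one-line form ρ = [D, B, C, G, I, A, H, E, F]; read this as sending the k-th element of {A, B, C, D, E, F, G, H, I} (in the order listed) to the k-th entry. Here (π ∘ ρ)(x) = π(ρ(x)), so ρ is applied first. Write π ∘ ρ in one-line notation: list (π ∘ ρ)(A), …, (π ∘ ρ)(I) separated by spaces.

Chase each element through ρ then π: A → D → E; B → B → I; C → C → H; D → G → G; E → I → B; F → A → F; G → H → A; H → E → C; I → F → D.
Collecting the images, π ∘ ρ = [E I H G B F A C D].

E I H G B F A C D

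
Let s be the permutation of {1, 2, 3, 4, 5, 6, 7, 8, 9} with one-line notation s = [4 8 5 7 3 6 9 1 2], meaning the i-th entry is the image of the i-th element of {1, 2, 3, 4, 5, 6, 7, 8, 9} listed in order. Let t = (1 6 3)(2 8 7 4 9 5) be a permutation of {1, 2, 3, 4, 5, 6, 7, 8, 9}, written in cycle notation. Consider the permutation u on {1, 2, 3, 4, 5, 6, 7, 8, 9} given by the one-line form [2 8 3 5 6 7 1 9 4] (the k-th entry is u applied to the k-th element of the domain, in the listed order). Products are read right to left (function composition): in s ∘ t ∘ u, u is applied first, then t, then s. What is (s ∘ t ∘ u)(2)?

9

Chase 2: u(2) = 8; t(8) = 7; s(7) = 9. Hence (s ∘ t ∘ u)(2) = 9.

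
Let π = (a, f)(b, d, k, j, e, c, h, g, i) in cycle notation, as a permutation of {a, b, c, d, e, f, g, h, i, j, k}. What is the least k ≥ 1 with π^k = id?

18

The disjoint cycles have lengths 9, 2.
Since disjoint cycles commute, ord(π) = lcm(9, 2) = 18.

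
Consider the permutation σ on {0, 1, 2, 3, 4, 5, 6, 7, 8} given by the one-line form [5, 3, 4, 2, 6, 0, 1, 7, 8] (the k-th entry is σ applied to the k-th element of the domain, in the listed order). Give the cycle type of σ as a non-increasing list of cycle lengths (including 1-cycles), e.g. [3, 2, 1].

The disjoint cycles are (0 5)(1 3 2 4 6)(7)(8), with lengths 5, 2, 1, 1 in non-increasing order.

[5, 2, 1, 1]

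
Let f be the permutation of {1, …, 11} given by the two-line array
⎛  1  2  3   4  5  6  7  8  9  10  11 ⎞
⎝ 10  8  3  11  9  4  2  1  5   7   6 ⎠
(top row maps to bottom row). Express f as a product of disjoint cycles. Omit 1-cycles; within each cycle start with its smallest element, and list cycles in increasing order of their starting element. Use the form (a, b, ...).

Start at 1 and follow images: 1 → 10 → 7 → 2 → 8 → 1, giving the cycle (1, 10, 7, 2, 8).
Repeating from the next unused element and collecting all non-trivial cycles gives (1, 10, 7, 2, 8)(4, 11, 6)(5, 9).

(1, 10, 7, 2, 8)(4, 11, 6)(5, 9)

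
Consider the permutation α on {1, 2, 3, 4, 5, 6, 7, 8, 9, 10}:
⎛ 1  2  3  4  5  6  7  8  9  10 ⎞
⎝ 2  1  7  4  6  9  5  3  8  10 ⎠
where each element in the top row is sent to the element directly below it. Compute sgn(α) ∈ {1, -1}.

In disjoint-cycle form the cycle lengths are 6, 2, 1, 1.
A cycle of length ℓ contributes ℓ−1 transpositions, so α is a product of 5 + 1 = 6 transpositions — even.

1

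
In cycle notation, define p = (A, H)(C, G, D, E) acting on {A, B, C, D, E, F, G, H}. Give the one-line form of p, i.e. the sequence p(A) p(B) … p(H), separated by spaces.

Image by image: A↦H, B↦B, C↦G, D↦E, E↦C, F↦F, G↦D, H↦A.
Listing these in domain order gives H B G E C F D A.

H B G E C F D A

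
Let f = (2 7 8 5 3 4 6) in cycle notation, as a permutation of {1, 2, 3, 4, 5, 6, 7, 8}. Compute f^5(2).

4

2 lies in the 7-cycle (2 7 8 5 3 4 6).
Stepping 5 places around the cycle: 2 → 7 → 8 → 5 → 3 → 4.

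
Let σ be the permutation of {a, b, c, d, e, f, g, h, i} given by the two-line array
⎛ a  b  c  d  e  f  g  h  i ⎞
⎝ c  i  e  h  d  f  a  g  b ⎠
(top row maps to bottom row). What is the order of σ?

6

Decomposing into disjoint cycles gives cycle lengths 6, 2, 1.
The order of σ is the least common multiple of its cycle lengths: lcm(6, 2) = 6.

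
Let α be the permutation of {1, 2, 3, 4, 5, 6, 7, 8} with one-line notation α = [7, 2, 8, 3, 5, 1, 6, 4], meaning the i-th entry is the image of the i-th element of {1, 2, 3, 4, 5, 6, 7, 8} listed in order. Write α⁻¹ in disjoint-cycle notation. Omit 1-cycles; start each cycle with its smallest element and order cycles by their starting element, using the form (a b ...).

The cycle decomposition of α is (1 7 6)(3 8 4).
The inverse reverses every cycle; in canonical form, α⁻¹ = (1 6 7)(3 4 8).

(1 6 7)(3 4 8)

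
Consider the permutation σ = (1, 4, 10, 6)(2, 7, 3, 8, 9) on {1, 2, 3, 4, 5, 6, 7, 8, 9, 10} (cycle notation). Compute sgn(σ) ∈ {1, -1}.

-1

The cycle lengths are 5, 4, 1.
A cycle is odd iff its length is even; σ has 1 even-length cycle, so sgn(σ) = (−1)^1 and σ is odd.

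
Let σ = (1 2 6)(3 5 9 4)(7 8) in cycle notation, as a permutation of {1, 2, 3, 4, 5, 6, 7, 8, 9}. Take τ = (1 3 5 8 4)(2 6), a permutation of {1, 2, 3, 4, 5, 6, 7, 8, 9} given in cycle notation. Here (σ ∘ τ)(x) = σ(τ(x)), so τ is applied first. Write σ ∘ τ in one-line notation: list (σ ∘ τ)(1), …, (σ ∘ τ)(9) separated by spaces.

For each element, apply τ then σ: 1 → 3 → 5; 2 → 6 → 1; 3 → 5 → 9; 4 → 1 → 2; 5 → 8 → 7; 6 → 2 → 6; 7 → 7 → 8; 8 → 4 → 3; 9 → 9 → 4.
So σ ∘ τ in one-line form is 5 1 9 2 7 6 8 3 4.

5 1 9 2 7 6 8 3 4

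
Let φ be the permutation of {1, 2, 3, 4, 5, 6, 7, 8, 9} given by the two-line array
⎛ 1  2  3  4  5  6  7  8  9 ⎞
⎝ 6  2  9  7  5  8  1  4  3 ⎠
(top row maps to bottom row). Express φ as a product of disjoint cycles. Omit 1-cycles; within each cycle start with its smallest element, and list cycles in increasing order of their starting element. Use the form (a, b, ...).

Iterating φ from 1 gives 1 → 6 → 8 → 4 → 7 → 1; that is the 5-cycle (1, 6, 8, 4, 7).
Repeating from the next unused element and collecting all non-trivial cycles gives (1, 6, 8, 4, 7)(3, 9).

(1, 6, 8, 4, 7)(3, 9)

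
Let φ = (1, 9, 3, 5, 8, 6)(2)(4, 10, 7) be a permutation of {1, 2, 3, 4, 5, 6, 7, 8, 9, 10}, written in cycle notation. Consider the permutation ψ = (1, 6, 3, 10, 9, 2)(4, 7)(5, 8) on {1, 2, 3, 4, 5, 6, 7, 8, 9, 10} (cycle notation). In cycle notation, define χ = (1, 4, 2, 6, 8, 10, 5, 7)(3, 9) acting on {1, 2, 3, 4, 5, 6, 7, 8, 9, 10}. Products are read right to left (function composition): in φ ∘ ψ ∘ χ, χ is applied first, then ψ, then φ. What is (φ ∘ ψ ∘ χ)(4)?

(φ ∘ ψ ∘ χ)(4) = φ(ψ(χ(4))). χ(4) = 2, then ψ(2) = 1, then φ(1) = 9, so the result is 9.

9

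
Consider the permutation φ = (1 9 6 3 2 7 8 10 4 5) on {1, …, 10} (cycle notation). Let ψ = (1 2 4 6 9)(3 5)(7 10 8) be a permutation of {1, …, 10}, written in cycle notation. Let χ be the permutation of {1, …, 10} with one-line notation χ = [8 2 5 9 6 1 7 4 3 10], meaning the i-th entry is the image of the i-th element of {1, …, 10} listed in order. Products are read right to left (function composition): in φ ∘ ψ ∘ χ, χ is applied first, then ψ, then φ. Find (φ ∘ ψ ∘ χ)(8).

3

Chase 8: χ(8) = 4; ψ(4) = 6; φ(6) = 3. Hence (φ ∘ ψ ∘ χ)(8) = 3.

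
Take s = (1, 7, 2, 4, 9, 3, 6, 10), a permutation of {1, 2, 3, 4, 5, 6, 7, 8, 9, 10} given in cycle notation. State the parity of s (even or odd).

The cycle lengths are 8, 1, 1.
A cycle of length ℓ contributes ℓ−1 transpositions, so s is a product of 7 transpositions — odd.

odd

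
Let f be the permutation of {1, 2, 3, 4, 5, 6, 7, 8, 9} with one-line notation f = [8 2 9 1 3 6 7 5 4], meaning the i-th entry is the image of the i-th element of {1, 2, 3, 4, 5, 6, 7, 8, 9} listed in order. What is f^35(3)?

5

Tracing 3 → 9 → … returns to 3 after 6 steps, so 3 lies in a 6-cycle (1 8 5 3 9 4).
Since the cycle has length 6, f^35 acts on it the same as f^5 (35 mod 6 = 5).
Advancing 5 steps from 3: 3 → 9 → 4 → 1 → 8 → 5.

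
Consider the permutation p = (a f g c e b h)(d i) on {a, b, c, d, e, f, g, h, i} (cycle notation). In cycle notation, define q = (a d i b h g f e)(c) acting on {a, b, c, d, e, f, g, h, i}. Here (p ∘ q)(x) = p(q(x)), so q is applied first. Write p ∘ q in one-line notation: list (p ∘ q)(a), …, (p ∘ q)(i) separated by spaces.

i a e d f b g c h

(p ∘ q)(x) = p(q(x)). Computing each image: p(q(a)) = p(d) = i, p(q(b)) = p(h) = a, p(q(c)) = p(c) = e, p(q(d)) = p(i) = d, p(q(e)) = p(a) = f, p(q(f)) = p(e) = b, p(q(g)) = p(f) = g, p(q(h)) = p(g) = c, p(q(i)) = p(b) = h.
Hence p ∘ q = [i a e d f b g c h].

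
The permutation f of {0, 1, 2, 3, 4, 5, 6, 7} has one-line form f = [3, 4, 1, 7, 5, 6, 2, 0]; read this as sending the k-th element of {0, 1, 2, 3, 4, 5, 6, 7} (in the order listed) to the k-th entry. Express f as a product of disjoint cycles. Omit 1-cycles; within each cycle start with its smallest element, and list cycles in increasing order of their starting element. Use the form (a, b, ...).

(0, 3, 7)(1, 4, 5, 6, 2)

Iterating f from 0 gives 0 → 3 → 7 → 0; that is the 3-cycle (0, 3, 7).
Repeating from the next unused element and collecting all non-trivial cycles gives (0, 3, 7)(1, 4, 5, 6, 2).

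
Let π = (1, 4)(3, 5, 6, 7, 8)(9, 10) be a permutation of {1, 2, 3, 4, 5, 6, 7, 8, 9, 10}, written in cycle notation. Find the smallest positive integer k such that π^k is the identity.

The disjoint cycles have lengths 5, 2, 2, 1.
The order is lcm(5, 2, 2) = 10.

10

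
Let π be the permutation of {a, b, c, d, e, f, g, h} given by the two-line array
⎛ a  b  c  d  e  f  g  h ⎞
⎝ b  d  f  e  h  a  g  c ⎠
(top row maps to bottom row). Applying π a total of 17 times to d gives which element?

Tracing d → e → … returns to d after 7 steps, so d lies in a 7-cycle (a b d e h c f).
Since the cycle has length 7, π^17 acts on it the same as π^3 (17 mod 7 = 3).
Stepping 3 places around the cycle: d → e → h → c.

c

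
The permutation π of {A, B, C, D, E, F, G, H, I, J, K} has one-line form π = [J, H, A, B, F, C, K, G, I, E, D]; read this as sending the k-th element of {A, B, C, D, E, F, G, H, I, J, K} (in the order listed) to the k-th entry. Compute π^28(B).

Tracing B → H → … returns to B after 5 steps, so B lies in a 5-cycle (B, H, G, K, D).
On a 5-cycle, π^5 is the identity, so π^28 = π^3 there (28 ≡ 3 mod 5).
Stepping 3 places around the cycle: B → H → G → K.

K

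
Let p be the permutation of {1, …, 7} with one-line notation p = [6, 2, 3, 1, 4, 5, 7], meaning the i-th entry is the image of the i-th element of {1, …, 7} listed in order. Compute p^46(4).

Tracing 4 → 1 → … returns to 4 after 4 steps, so 4 lies in a 4-cycle (1 6 5 4).
Since the cycle has length 4, p^46 acts on it the same as p^2 (46 mod 4 = 2).
Stepping 2 places around the cycle: 4 → 1 → 6.

6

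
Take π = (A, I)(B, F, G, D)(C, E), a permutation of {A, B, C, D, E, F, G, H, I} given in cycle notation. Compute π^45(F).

F lies in the 4-cycle (B, F, G, D).
Powers repeat with period 4 on this cycle, and 45 mod 4 = 1, so π^45(F) = π^1(F).
Stepping 1 place around the cycle: F → G.

G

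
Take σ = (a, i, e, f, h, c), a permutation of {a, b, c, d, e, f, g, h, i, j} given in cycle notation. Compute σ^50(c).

c lies in the 6-cycle (a, i, e, f, h, c).
On a 6-cycle, σ^6 is the identity, so σ^50 = σ^2 there (50 ≡ 2 mod 6).
Advancing 2 steps from c: c → a → i.

i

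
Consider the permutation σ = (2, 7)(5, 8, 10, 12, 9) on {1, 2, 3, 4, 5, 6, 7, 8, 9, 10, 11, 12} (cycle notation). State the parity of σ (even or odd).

odd

The cycle lengths are 5, 2, 1, 1, 1, 1, 1.
A cycle is odd iff its length is even; σ has 1 even-length cycle, so sgn(σ) = (−1)^1 and σ is odd.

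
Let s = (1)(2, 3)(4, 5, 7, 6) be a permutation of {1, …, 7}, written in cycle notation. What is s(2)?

2 appears in (2, 3); the next entry (wrapping around) is 3.

3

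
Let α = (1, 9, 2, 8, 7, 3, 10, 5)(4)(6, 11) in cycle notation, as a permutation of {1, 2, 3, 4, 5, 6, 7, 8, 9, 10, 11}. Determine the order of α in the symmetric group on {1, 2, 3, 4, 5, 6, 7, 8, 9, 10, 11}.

8

The cycle type of α is (8, 2, 1).
The order is lcm(8, 2) = 8.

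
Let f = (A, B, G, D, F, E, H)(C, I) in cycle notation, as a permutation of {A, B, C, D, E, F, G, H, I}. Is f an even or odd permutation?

odd

The cycle lengths are 7, 2.
A cycle is odd iff its length is even; f has 1 even-length cycle, so sgn(f) = (−1)^1 and f is odd.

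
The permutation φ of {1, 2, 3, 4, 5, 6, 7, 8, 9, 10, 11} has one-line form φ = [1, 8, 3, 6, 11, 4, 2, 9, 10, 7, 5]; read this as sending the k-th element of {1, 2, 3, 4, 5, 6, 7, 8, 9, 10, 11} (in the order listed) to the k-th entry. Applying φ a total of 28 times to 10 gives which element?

8

Tracing 10 → 7 → … returns to 10 after 5 steps, so 10 lies in a 5-cycle (2, 8, 9, 10, 7).
Since the cycle has length 5, φ^28 acts on it the same as φ^3 (28 mod 5 = 3).
Advancing 3 steps from 10: 10 → 7 → 2 → 8.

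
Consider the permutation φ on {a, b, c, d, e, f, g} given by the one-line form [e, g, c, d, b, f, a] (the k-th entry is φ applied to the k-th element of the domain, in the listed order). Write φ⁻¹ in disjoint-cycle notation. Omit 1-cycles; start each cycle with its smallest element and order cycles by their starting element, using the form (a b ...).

(a g b e)

The cycle decomposition of φ is (a e b g).
Reversing each cycle (and rotating so the smallest element leads) gives φ⁻¹ = (a g b e).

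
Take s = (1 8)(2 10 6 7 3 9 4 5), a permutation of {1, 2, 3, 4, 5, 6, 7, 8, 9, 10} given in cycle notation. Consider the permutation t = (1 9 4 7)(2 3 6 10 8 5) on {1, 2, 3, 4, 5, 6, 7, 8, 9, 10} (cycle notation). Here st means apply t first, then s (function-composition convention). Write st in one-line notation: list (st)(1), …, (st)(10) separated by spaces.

4 9 7 3 10 6 8 2 5 1

For each element, apply t then s: 1 → 9 → 4; 2 → 3 → 9; 3 → 6 → 7; 4 → 7 → 3; 5 → 2 → 10; 6 → 10 → 6; 7 → 1 → 8; 8 → 5 → 2; 9 → 4 → 5; 10 → 8 → 1.
So st in one-line form is 4 9 7 3 10 6 8 2 5 1.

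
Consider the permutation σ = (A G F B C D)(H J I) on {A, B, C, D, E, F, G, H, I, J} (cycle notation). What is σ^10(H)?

H lies in the 3-cycle (H J I).
Powers repeat with period 3 on this cycle, and 10 mod 3 = 1, so σ^10(H) = σ^1(H).
Stepping 1 place around the cycle: H → J.

J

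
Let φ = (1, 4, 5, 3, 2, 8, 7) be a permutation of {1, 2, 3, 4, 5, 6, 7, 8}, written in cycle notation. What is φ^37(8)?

8 lies in the 7-cycle (1, 4, 5, 3, 2, 8, 7).
On a 7-cycle, φ^7 is the identity, so φ^37 = φ^2 there (37 ≡ 2 mod 7).
Advancing 2 steps from 8: 8 → 7 → 1.

1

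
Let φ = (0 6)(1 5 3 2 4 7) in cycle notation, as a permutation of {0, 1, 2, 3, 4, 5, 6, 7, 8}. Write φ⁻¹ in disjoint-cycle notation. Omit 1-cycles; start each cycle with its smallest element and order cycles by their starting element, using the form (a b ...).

The inverse reverses each cycle.
After reversing and putting each cycle's least element first, φ⁻¹ = (0 6)(1 7 4 2 3 5).

(0 6)(1 7 4 2 3 5)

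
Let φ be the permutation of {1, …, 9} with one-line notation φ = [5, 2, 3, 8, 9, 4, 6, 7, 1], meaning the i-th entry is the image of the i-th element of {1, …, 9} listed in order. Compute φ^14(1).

Tracing 1 → 5 → … returns to 1 after 3 steps, so 1 lies in a 3-cycle (1, 5, 9).
Since the cycle has length 3, φ^14 acts on it the same as φ^2 (14 mod 3 = 2).
Stepping 2 places around the cycle: 1 → 5 → 9.

9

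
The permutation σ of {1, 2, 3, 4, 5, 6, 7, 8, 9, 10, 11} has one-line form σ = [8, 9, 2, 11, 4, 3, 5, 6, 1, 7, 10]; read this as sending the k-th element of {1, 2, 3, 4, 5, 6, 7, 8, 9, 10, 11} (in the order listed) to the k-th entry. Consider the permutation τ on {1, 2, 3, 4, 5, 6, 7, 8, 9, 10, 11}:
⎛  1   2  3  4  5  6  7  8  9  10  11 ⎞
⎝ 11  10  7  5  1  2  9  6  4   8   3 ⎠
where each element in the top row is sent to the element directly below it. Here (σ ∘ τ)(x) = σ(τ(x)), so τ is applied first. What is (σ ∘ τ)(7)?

1

(σ ∘ τ)(7) = σ(τ(7)). τ(7) = 9, then σ(9) = 1. So (σ ∘ τ)(7) = 1.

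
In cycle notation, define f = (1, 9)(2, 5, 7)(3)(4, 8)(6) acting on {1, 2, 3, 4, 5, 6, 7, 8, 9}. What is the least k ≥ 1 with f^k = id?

6

The cycle type of f is (3, 2, 2, 1, 1).
The order of f is the least common multiple of its cycle lengths: lcm(3, 2, 2) = 6.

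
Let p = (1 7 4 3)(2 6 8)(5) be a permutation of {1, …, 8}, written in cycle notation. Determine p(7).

4

Within (1 7 4 3), 7 ↦ 4.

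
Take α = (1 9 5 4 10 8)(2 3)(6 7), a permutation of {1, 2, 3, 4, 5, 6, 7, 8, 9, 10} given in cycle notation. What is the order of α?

The disjoint cycles have lengths 6, 2, 2.
The order is lcm(6, 2, 2) = 6.

6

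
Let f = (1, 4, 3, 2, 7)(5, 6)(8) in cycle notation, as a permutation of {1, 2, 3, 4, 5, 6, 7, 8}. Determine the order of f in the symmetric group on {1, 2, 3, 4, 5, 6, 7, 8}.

10

The disjoint cycles have lengths 5, 2, 1.
The order of f is the least common multiple of its cycle lengths: lcm(5, 2) = 10.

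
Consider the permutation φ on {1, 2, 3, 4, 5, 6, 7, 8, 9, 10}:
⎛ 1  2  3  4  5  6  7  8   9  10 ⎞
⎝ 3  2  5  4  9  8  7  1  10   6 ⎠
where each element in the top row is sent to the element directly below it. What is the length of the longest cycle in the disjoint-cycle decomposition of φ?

7

Decomposing into disjoint cycles gives (1 3 5 9 10 6 8); the longest has length 7.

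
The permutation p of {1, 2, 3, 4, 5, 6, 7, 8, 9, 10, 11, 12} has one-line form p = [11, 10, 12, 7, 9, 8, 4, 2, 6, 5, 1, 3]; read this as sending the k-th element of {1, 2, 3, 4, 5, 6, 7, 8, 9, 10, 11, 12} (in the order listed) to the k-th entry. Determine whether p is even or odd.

even

In disjoint-cycle form the cycle lengths are 6, 2, 2, 2.
A cycle is odd iff its length is even; p has 4 even-length cycles, so sgn(p) = (−1)^4 and p is even.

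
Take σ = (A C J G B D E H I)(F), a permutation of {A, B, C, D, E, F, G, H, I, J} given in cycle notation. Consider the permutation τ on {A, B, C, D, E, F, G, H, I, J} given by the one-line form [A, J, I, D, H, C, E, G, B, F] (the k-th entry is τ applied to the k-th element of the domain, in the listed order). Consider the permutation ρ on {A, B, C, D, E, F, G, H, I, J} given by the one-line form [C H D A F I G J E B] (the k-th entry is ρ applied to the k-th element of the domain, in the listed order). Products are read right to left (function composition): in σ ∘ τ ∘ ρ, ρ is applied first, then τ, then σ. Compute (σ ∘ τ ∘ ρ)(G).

Apply the permutations in order: ρ(G) = G, then τ(G) = E, then σ(E) = H. So (σ ∘ τ ∘ ρ)(G) = H.

H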